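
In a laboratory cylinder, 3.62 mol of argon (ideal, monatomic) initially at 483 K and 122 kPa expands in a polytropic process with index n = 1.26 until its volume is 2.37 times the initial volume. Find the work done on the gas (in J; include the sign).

-11200 J

V₁ = nRT₁/P₁ = 3.62×8.314×483/122 = 119 L.
Polytropic n=1.26: T₂ = T₁(V₁/V₂)^(n−1) = 483×(0.422)^0.26 = 386 K; P₂ = P₁(V₁/V₂)^n = 41.1 kPa.
W = (P₁V₁−P₂V₂)/(n−1) = (122×119−41.1×282)/0.26 = 11200 J.
Work done on the gas = −W_by = -11200 J.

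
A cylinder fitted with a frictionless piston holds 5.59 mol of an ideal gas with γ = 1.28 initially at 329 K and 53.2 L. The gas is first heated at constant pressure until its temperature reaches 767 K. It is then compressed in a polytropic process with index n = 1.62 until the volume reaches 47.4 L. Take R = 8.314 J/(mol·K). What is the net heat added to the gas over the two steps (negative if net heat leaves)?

P₁ = nRT₁/V₁ = 5.59×8.314×329/53.2 = 287 kPa.
Step 1 — Isobaric: P stays 287 kPa; V/T = const ⇒ T₂ = 767 K, V₂ = 124 L.
W = PΔV = 287×(124−53.2) kPa·L = 20400 J.
ΔU = nCvΔT = 5.59×29.7×(767−329) = 72700 J.
Q = ΔU + W = nCpΔT = 93100 J.
State after step 1: P = 287 kPa, V = 124 L, T = 767 K.
Step 2 — Polytropic n=1.62: T₂ = T₁(V₁/V₂)^(n−1) = 767×(2.62)^0.62 = 1390 K; P₂ = P₁(V₁/V₂)^n = 1370 kPa.
W = (P₁V₁−P₂V₂)/(n−1) = (287×124−1370×47.4)/0.62 = -46900 J.
ΔU = nCvΔT = 5.59×29.7×(1390−767) = 104000 J.
Q = ΔU + W = 56900 J.
Net over both steps: W = -26500 J, Q = 150000 J, ΔU = 177000 J.

150000 J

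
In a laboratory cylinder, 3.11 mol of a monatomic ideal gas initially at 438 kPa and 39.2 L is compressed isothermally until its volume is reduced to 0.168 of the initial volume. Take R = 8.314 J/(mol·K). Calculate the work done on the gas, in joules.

30600 J

T₁ = P₁V₁/(nR) = 438×39.2/(3.11×8.314) = 664 K.
Isothermal: T stays 664 K; PV = const ⇒ V₂ = 6.59 L, P₂ = 2610 kPa.
W = nRT ln(V₂/V₁) = 3.11×8.314×664×ln(0.168) = -30600 J.
Work done on the gas = −W_by = 30600 J.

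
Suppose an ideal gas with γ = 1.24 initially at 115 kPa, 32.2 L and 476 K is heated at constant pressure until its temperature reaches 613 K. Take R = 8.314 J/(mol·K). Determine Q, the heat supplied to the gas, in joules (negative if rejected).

n = P₁V₁/(RT₁) = 115×32.2/(8.314×476) = 0.936 mol.
Isobaric: P stays 115 kPa; V/T = const ⇒ T₂ = 613 K, V₂ = 41.5 L.
W = PΔV = 115×(41.5−32.2) kPa·L = 1070 J.
ΔU = nCvΔT = 0.936×34.6×(613−476) = 4440 J.
Q = ΔU + W = nCpΔT = 5510 J.

5510 J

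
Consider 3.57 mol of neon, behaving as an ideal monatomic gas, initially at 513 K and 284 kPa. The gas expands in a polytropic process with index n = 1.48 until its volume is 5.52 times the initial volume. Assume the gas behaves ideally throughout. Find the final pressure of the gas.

22.7 kPa

V₁ = nRT₁/P₁ = 3.57×8.314×513/284 = 53.6 L.
Polytropic n=1.48: T₂ = T₁(V₁/V₂)^(n−1) = 513×(0.181)^0.48 = 226 K; P₂ = P₁(V₁/V₂)^n = 22.7 kPa.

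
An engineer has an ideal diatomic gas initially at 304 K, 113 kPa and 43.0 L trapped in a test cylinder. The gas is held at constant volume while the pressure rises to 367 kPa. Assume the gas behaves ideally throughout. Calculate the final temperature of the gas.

987 K

Isochoric: V stays 43.0 L; P/T = const ⇒ T₂ = 987 K, P₂ = 367 kPa.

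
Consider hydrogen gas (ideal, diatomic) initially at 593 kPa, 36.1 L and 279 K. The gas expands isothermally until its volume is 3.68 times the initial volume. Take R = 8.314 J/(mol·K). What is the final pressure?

161 kPa

Isothermal: T stays 279 K; PV = const ⇒ V₂ = 133 L, P₂ = 161 kPa.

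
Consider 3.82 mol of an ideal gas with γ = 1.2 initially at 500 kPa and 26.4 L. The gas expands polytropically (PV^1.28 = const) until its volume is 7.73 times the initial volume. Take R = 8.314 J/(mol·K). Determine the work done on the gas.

-20600 J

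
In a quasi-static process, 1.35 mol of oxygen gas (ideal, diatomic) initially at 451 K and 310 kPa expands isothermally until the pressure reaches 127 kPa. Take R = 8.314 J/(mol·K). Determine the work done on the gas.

V₁ = nRT₁/P₁ = 1.35×8.314×451/310 = 16.3 L.
Isothermal: T stays 451 K; PV = const ⇒ V₂ = 39.9 L, P₂ = 127 kPa.
W = nRT ln(V₂/V₁) = 1.35×8.314×451×ln(2.44) = 4520 J.
Work done on the gas = −W_by = -4520 J.

-4520 J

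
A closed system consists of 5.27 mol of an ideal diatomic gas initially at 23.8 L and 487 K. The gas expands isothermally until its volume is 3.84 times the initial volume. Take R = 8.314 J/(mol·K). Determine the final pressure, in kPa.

P₁ = nRT₁/V₁ = 5.27×8.314×487/23.8 = 897 kPa.
Isothermal: T stays 487 K; PV = const ⇒ V₂ = 91.4 L, P₂ = 233 kPa.

233 kPa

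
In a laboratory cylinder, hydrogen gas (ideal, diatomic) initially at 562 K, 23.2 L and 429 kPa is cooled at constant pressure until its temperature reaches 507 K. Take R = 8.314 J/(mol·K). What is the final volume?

20.9 L

Isobaric: P stays 429 kPa; V/T = const ⇒ T₂ = 507 K, V₂ = 20.9 L.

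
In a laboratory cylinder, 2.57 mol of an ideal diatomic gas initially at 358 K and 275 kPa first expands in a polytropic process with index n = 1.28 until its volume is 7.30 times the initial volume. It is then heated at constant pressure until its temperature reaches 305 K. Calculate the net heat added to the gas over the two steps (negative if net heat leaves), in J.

11000 J

V₁ = nRT₁/P₁ = 2.57×8.314×358/275 = 27.8 L.
Step 1 — Polytropic n=1.28: T₂ = T₁(V₁/V₂)^(n−1) = 358×(0.137)^0.28 = 205 K; P₂ = P₁(V₁/V₂)^n = 21.6 kPa.
W = (P₁V₁−P₂V₂)/(n−1) = (275×27.8−21.6×203)/0.28 = 11700 J.
ΔU = nCvΔT = 2.57×20.8×(205−358) = -8160 J.
Q = ΔU + W = 3500 J.
State after step 1: P = 21.6 kPa, V = 203 L, T = 205 K.
Step 2 — Isobaric: P stays 21.6 kPa; V/T = const ⇒ T₂ = 305 K, V₂ = 302 L.
W = PΔV = 21.6×(302−203) kPa·L = 2130 J.
ΔU = nCvΔT = 2.57×20.8×(305−205) = 5330 J.
Q = ΔU + W = nCpΔT = 7460 J.
Net over both steps: W = 13800 J, Q = 11000 J, ΔU = -2830 J.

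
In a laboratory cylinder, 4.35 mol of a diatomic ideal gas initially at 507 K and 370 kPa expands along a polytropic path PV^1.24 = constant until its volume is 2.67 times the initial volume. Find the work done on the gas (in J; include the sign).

V₁ = nRT₁/P₁ = 4.35×8.314×507/370 = 49.6 L.
Polytropic n=1.24: T₂ = T₁(V₁/V₂)^(n−1) = 507×(0.375)^0.24 = 401 K; P₂ = P₁(V₁/V₂)^n = 109 kPa.
W = (P₁V₁−P₂V₂)/(n−1) = (370×49.6−109×132)/0.24 = 16000 J.
Work done on the gas = −W_by = -16000 J.

-16000 J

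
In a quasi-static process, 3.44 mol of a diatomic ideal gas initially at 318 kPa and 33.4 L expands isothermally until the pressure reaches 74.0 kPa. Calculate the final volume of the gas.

144 L

T₁ = P₁V₁/(nR) = 318×33.4/(3.44×8.314) = 371 K.
Isothermal: T stays 371 K; PV = const ⇒ V₂ = 144 L, P₂ = 74.0 kPa.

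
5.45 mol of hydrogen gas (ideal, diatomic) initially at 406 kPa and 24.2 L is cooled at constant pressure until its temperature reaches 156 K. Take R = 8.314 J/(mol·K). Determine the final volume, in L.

17.4 L

T₁ = P₁V₁/(nR) = 406×24.2/(5.45×8.314) = 217 K.
Isobaric: P stays 406 kPa; V/T = const ⇒ T₂ = 156 K, V₂ = 17.4 L.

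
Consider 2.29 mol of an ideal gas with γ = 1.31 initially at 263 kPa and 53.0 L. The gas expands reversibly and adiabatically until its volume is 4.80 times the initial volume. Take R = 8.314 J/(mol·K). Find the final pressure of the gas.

T₁ = P₁V₁/(nR) = 263×53.0/(2.29×8.314) = 732 K.
Adiabatic: TV^(γ−1) = const ⇒ T₂ = 732×(0.208)^0.310 = 450 K; PV^γ = const ⇒ P₂ = 33.7 kPa.

33.7 kPa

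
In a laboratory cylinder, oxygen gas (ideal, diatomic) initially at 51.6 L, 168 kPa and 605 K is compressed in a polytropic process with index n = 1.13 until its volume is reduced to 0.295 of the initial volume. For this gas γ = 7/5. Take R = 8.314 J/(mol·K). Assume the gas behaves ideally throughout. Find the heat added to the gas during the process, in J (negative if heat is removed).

n = P₁V₁/(RT₁) = 168×51.6/(8.314×605) = 1.72 mol.
Polytropic n=1.13: T₂ = T₁(V₁/V₂)^(n−1) = 605×(3.39)^0.13 = 709 K; P₂ = P₁(V₁/V₂)^n = 667 kPa.
W = (P₁V₁−P₂V₂)/(n−1) = (168×51.6−667×15.2)/0.13 = -11500 J.
ΔU = nCvΔT = 1.72×20.8×(709−605) = 3730 J.
Q = ΔU + W = -7740 J.

-7740 J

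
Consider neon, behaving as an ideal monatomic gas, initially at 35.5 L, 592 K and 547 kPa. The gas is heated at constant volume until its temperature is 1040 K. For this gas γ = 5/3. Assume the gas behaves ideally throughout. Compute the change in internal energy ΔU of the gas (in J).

n = P₁V₁/(RT₁) = 547×35.5/(8.314×592) = 3.95 mol.
Isochoric: V stays 35.5 L; P/T = const ⇒ T₂ = 1040 K, P₂ = 961 kPa.
For an ideal gas ΔU = nCvΔT with Cv = (3/2)R = 12.5 J/(mol·K).
ΔU = 3.95×12.5×(1040−592) = 22000 J.

22000 J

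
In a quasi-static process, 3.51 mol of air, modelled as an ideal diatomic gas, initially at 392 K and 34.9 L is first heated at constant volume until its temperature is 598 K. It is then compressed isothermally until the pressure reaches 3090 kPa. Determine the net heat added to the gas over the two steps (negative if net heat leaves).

P₁ = nRT₁/V₁ = 3.51×8.314×392/34.9 = 328 kPa.
Step 1 — Isochoric: V stays 34.9 L; P/T = const ⇒ T₂ = 598 K, P₂ = 500 kPa.
W = 0 (no volume change).
ΔU = nCvΔT = 3.51×20.8×(598−392) = 15000 J.
Q = ΔU = 15000 J.
State after step 1: P = 500 kPa, V = 34.9 L, T = 598 K.
Step 2 — Isothermal: T stays 598 K; PV = const ⇒ V₂ = 5.65 L, P₂ = 3090 kPa.
ΔU = 0 (ideal gas, T constant).
W = nRT ln(V₂/V₁) = 3.51×8.314×598×ln(0.162) = -31800 J.
Q = ΔU + W = -31800 J.
Net over both steps: W = -31800 J, Q = -16800 J, ΔU = 15000 J.

-16800 J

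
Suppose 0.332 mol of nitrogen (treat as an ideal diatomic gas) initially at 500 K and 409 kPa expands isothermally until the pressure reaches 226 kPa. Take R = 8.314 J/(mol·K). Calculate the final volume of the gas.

6.11 L

V₁ = nRT₁/P₁ = 0.332×8.314×500/409 = 3.37 L.
Isothermal: T stays 500 K; PV = const ⇒ V₂ = 6.11 L, P₂ = 226 kPa.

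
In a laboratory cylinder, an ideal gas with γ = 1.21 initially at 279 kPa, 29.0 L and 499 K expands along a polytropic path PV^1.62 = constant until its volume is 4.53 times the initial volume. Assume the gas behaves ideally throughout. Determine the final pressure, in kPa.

Polytropic n=1.62: T₂ = T₁(V₁/V₂)^(n−1) = 499×(0.221)^0.62 = 196 K; P₂ = P₁(V₁/V₂)^n = 24.1 kPa.

24.1 kPa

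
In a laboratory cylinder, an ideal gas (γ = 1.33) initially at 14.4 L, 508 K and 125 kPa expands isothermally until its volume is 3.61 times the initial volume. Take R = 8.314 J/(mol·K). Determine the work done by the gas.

n = P₁V₁/(RT₁) = 125×14.4/(8.314×508) = 0.426 mol.
Isothermal: T stays 508 K; PV = const ⇒ V₂ = 52.0 L, P₂ = 34.6 kPa.
W = nRT ln(V₂/V₁) = 0.426×8.314×508×ln(3.61) = 2310 J.

2310 J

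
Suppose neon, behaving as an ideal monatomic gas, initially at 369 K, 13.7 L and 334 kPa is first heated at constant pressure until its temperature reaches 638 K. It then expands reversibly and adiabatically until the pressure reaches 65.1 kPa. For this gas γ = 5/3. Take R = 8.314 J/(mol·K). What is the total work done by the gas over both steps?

9030 J

n = P₁V₁/(RT₁) = 334×13.7/(8.314×369) = 1.49 mol.
Step 1 — Isobaric: P stays 334 kPa; V/T = const ⇒ T₂ = 638 K, V₂ = 23.7 L.
W = PΔV = 334×(23.7−13.7) kPa·L = 3340 J.
ΔU = nCvΔT = 1.49×12.5×(638−369) = 5000 J.
Q = ΔU + W = nCpΔT = 8340 J.
State after step 1: P = 334 kPa, V = 23.7 L, T = 638 K.
Step 2 — Adiabatic: T₂/T₁ = (P₂/P₁)^((γ−1)/γ) ⇒ T₂ = 638×(0.195)^0.400 = 332 K; V₂ = 63.2 L.
ΔU = nCvΔT = 1.49×12.5×(332−638) = -5700 J.
Q = 0 for an adiabatic process, so W = −ΔU = 5700 J.
Net over both steps: W = 9030 J, Q = 8340 J, ΔU = -694 J.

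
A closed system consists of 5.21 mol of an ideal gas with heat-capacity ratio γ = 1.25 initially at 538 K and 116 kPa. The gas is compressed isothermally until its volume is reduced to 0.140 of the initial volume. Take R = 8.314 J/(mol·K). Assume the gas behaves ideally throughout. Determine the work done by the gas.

-45800 J

V₁ = nRT₁/P₁ = 5.21×8.314×538/116 = 201 L.
Isothermal: T stays 538 K; PV = const ⇒ V₂ = 28.1 L, P₂ = 829 kPa.
W = nRT ln(V₂/V₁) = 5.21×8.314×538×ln(0.140) = -45800 J.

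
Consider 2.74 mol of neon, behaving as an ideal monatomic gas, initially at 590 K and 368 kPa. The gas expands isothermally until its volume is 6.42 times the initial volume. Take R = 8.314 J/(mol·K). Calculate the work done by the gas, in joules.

V₁ = nRT₁/P₁ = 2.74×8.314×590/368 = 36.5 L.
Isothermal: T stays 590 K; PV = const ⇒ V₂ = 234 L, P₂ = 57.3 kPa.
W = nRT ln(V₂/V₁) = 2.74×8.314×590×ln(6.42) = 25000 J.

25000 J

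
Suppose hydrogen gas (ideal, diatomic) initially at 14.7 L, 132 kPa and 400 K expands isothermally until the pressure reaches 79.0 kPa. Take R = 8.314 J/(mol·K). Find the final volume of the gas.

24.6 L

Isothermal: T stays 400 K; PV = const ⇒ V₂ = 24.6 L, P₂ = 79.0 kPa.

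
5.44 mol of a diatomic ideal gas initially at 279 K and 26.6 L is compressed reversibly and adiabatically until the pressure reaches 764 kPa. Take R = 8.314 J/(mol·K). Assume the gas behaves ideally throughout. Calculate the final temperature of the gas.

320 K

P₁ = nRT₁/V₁ = 5.44×8.314×279/26.6 = 474 kPa.
Adiabatic: T₂/T₁ = (P₂/P₁)^((γ−1)/γ) ⇒ T₂ = 279×(1.61)^0.286 = 320 K; V₂ = 18.9 L.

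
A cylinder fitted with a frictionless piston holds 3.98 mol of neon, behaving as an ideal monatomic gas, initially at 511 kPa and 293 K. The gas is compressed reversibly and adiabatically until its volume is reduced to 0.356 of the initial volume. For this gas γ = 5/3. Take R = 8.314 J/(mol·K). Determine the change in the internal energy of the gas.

14400 J

V₁ = nRT₁/P₁ = 3.98×8.314×293/511 = 19.0 L.
Adiabatic: TV^(γ−1) = const ⇒ T₂ = 293×(2.81)^0.667 = 583 K; PV^γ = const ⇒ P₂ = 2860 kPa.
For an ideal gas ΔU = nCvΔT with Cv = (3/2)R = 12.5 J/(mol·K).
ΔU = 3.98×12.5×(583−293) = 14400 J.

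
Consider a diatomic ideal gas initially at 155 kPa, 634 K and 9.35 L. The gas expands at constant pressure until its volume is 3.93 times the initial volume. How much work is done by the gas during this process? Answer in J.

4250 J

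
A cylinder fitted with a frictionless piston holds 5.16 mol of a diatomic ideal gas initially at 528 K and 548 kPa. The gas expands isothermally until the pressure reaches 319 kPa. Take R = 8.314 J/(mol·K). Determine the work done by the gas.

12300 J

V₁ = nRT₁/P₁ = 5.16×8.314×528/548 = 41.3 L.
Isothermal: T stays 528 K; PV = const ⇒ V₂ = 71.0 L, P₂ = 319 kPa.
W = nRT ln(V₂/V₁) = 5.16×8.314×528×ln(1.72) = 12300 J.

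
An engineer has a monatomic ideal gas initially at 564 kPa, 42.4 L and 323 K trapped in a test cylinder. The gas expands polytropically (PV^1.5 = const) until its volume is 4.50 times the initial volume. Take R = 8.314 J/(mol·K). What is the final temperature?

152 K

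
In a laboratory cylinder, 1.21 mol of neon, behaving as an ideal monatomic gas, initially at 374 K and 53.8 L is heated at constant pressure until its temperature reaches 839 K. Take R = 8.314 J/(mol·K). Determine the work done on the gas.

P₁ = nRT₁/V₁ = 1.21×8.314×374/53.8 = 69.9 kPa.
Isobaric: P stays 69.9 kPa; V/T = const ⇒ T₂ = 839 K, V₂ = 121 L.
W = PΔV = 69.9×(121−53.8) kPa·L = 4680 J.
Work done on the gas = −W_by = -4680 J.

-4680 J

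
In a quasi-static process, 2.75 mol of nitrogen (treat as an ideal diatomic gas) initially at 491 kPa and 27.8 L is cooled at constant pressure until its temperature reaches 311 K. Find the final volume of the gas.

T₁ = P₁V₁/(nR) = 491×27.8/(2.75×8.314) = 597 K.
Isobaric: P stays 491 kPa; V/T = const ⇒ T₂ = 311 K, V₂ = 14.5 L.

14.5 L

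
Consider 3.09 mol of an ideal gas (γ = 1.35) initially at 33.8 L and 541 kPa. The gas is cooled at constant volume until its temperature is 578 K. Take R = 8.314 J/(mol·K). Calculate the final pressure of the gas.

T₁ = P₁V₁/(nR) = 541×33.8/(3.09×8.314) = 712 K.
Isochoric: V stays 33.8 L; P/T = const ⇒ T₂ = 578 K, P₂ = 439 kPa.

439 kPa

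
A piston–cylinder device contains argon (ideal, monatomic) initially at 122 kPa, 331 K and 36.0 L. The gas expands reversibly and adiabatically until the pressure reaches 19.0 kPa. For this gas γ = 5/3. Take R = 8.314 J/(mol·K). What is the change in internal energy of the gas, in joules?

-3460 J

n = P₁V₁/(RT₁) = 122×36.0/(8.314×331) = 1.60 mol.
Adiabatic: T₂/T₁ = (P₂/P₁)^((γ−1)/γ) ⇒ T₂ = 331×(0.156)^0.400 = 157 K; V₂ = 110 L.
For an ideal gas ΔU = nCvΔT with Cv = (3/2)R = 12.5 J/(mol·K).
ΔU = 1.60×12.5×(157−331) = -3460 J.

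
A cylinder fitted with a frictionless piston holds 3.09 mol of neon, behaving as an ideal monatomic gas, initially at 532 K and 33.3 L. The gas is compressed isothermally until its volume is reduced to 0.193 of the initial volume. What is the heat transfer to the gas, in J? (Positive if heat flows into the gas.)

-22500 J

P₁ = nRT₁/V₁ = 3.09×8.314×532/33.3 = 410 kPa.
Isothermal: T stays 532 K; PV = const ⇒ V₂ = 6.43 L, P₂ = 2130 kPa.
ΔU = 0 (ideal gas, T constant).
W = nRT ln(V₂/V₁) = 3.09×8.314×532×ln(0.193) = -22500 J.
Q = ΔU + W = -22500 J.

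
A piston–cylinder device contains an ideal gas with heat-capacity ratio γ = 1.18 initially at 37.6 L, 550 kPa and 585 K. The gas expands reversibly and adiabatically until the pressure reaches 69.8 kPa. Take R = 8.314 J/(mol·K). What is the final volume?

Adiabatic: T₂/T₁ = (P₂/P₁)^((γ−1)/γ) ⇒ T₂ = 585×(0.127)^0.153 = 427 K; V₂ = 216 L.

216 L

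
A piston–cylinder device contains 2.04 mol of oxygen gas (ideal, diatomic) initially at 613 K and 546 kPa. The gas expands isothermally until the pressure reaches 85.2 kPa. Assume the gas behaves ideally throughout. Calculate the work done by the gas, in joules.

19300 J

V₁ = nRT₁/P₁ = 2.04×8.314×613/546 = 19.0 L.
Isothermal: T stays 613 K; PV = const ⇒ V₂ = 122 L, P₂ = 85.2 kPa.
W = nRT ln(V₂/V₁) = 2.04×8.314×613×ln(6.41) = 19300 J.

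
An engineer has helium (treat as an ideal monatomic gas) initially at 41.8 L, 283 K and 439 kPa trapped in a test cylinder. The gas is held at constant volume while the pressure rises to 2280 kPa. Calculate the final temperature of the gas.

1470 K

Isochoric: V stays 41.8 L; P/T = const ⇒ T₂ = 1470 K, P₂ = 2280 kPa.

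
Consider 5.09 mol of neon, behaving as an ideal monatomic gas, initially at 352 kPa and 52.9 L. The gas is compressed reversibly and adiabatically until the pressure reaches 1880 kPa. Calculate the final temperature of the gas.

860 K

T₁ = P₁V₁/(nR) = 352×52.9/(5.09×8.314) = 440 K.
Adiabatic: T₂/T₁ = (P₂/P₁)^((γ−1)/γ) ⇒ T₂ = 440×(5.34)^0.400 = 860 K; V₂ = 19.4 L.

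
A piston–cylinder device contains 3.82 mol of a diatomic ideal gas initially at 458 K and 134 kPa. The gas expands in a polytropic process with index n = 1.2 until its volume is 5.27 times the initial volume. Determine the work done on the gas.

-20600 J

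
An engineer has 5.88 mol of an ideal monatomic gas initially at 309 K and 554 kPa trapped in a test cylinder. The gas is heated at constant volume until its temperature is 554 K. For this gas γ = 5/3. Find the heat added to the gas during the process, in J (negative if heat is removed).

V₁ = nRT₁/P₁ = 5.88×8.314×309/554 = 27.3 L.
Isochoric: V stays 27.3 L; P/T = const ⇒ T₂ = 554 K, P₂ = 993 kPa.
W = 0 (no volume change).
ΔU = nCvΔT = 5.88×12.5×(554−309) = 18000 J.
Q = ΔU = 18000 J.

18000 J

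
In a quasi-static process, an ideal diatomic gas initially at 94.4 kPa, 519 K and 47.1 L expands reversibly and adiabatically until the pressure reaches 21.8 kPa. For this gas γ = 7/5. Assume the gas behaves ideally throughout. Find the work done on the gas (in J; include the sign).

n = P₁V₁/(RT₁) = 94.4×47.1/(8.314×519) = 1.03 mol.
Adiabatic: T₂/T₁ = (P₂/P₁)^((γ−1)/γ) ⇒ T₂ = 519×(0.231)^0.286 = 341 K; V₂ = 134 L.
ΔU = nCvΔT = 1.03×20.8×(341−519) = -3800 J.
Q = 0 for an adiabatic process, so W = −ΔU = 3800 J.
Work done on the gas = −W_by = -3800 J.

-3800 J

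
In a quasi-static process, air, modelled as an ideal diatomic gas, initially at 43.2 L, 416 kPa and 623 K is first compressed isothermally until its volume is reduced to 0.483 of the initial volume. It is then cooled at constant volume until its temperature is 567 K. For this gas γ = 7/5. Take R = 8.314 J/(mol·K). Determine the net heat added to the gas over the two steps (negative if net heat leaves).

-17100 J

n = P₁V₁/(RT₁) = 416×43.2/(8.314×623) = 3.47 mol.
Step 1 — Isothermal: T stays 623 K; PV = const ⇒ V₂ = 20.9 L, P₂ = 861 kPa.
ΔU = 0 (ideal gas, T constant).
W = nRT ln(V₂/V₁) = 3.47×8.314×623×ln(0.483) = -13100 J.
Q = ΔU + W = -13100 J.
State after step 1: P = 861 kPa, V = 20.9 L, T = 623 K.
Step 2 — Isochoric: V stays 20.9 L; P/T = const ⇒ T₂ = 567 K, P₂ = 784 kPa.
W = 0 (no volume change).
ΔU = nCvΔT = 3.47×20.8×(567−623) = -4040 J.
Q = ΔU = -4040 J.
Net over both steps: W = -13100 J, Q = -17100 J, ΔU = -4040 J.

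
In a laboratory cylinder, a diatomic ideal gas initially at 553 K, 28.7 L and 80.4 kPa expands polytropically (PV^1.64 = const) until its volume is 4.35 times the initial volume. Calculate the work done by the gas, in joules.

2200 J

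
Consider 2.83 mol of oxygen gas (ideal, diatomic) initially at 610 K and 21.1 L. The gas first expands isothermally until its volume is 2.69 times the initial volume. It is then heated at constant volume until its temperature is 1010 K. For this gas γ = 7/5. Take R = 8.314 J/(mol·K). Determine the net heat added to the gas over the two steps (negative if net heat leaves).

P₁ = nRT₁/V₁ = 2.83×8.314×610/21.1 = 680 kPa.
Step 1 — Isothermal: T stays 610 K; PV = const ⇒ V₂ = 56.8 L, P₂ = 253 kPa.
ΔU = 0 (ideal gas, T constant).
W = nRT ln(V₂/V₁) = 2.83×8.314×610×ln(2.69) = 14200 J.
Q = ΔU + W = 14200 J.
State after step 1: P = 253 kPa, V = 56.8 L, T = 610 K.
Step 2 — Isochoric: V stays 56.8 L; P/T = const ⇒ T₂ = 1010 K, P₂ = 419 kPa.
W = 0 (no volume change).
ΔU = nCvΔT = 2.83×20.8×(1010−610) = 23500 J.
Q = ΔU = 23500 J.
Net over both steps: W = 14200 J, Q = 37700 J, ΔU = 23500 J.

37700 J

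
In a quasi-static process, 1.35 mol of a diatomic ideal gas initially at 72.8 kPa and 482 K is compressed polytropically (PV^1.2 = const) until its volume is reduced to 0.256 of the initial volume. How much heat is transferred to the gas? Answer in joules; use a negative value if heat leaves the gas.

V₁ = nRT₁/P₁ = 1.35×8.314×482/72.8 = 74.3 L.
Polytropic n=1.2: T₂ = T₁(V₁/V₂)^(n−1) = 482×(3.91)^0.20 = 633 K; P₂ = P₁(V₁/V₂)^n = 373 kPa.
W = (P₁V₁−P₂V₂)/(n−1) = (72.8×74.3−373×19.0)/0.20 = -8470 J.
ΔU = nCvΔT = 1.35×20.8×(633−482) = 4240 J.
Q = ΔU + W = -4240 J.

-4240 J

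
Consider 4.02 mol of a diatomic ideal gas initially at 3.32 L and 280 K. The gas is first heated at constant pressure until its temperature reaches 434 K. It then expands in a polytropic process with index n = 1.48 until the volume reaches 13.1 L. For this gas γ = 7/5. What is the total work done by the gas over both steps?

16100 J

P₁ = nRT₁/V₁ = 4.02×8.314×280/3.32 = 2820 kPa.
Step 1 — Isobaric: P stays 2820 kPa; V/T = const ⇒ T₂ = 434 K, V₂ = 5.15 L.
W = PΔV = 2820×(5.15−3.32) kPa·L = 5150 J.
ΔU = nCvΔT = 4.02×20.8×(434−280) = 12900 J.
Q = ΔU + W = nCpΔT = 18000 J.
State after step 1: P = 2820 kPa, V = 5.15 L, T = 434 K.
Step 2 — Polytropic n=1.48: T₂ = T₁(V₁/V₂)^(n−1) = 434×(0.393)^0.48 = 277 K; P₂ = P₁(V₁/V₂)^n = 707 kPa.
W = (P₁V₁−P₂V₂)/(n−1) = (2820×5.15−707×13.1)/0.48 = 10900 J.
ΔU = nCvΔT = 4.02×20.8×(277−434) = -13100 J.
Q = ΔU + W = -2180 J.
Net over both steps: W = 16100 J, Q = 15800 J, ΔU = -239 J.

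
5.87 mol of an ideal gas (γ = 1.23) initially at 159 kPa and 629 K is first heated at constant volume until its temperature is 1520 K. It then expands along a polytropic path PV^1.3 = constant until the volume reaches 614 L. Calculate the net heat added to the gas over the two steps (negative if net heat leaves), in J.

V₁ = nRT₁/P₁ = 5.87×8.314×629/159 = 193 L.
Step 1 — Isochoric: V stays 193 L; P/T = const ⇒ T₂ = 1520 K, P₂ = 384 kPa.
W = 0 (no volume change).
ΔU = nCvΔT = 5.87×36.1×(1520−629) = 189000 J.
Q = ΔU = 189000 J.
State after step 1: P = 384 kPa, V = 193 L, T = 1520 K.
Step 2 — Polytropic n=1.3: T₂ = T₁(V₁/V₂)^(n−1) = 1520×(0.314)^0.30 = 1070 K; P₂ = P₁(V₁/V₂)^n = 85.4 kPa.
W = (P₁V₁−P₂V₂)/(n−1) = (384×193−85.4×614)/0.30 = 72500 J.
ΔU = nCvΔT = 5.87×36.1×(1070−1520) = -94600 J.
Q = ΔU + W = -22100 J.
Net over both steps: W = 72500 J, Q = 167000 J, ΔU = 94500 J.

167000 J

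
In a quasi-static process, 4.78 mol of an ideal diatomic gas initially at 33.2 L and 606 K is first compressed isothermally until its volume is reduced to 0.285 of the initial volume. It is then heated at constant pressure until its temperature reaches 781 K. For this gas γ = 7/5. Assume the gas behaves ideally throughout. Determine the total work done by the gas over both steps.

-23300 J

P₁ = nRT₁/V₁ = 4.78×8.314×606/33.2 = 725 kPa.
Step 1 — Isothermal: T stays 606 K; PV = const ⇒ V₂ = 9.46 L, P₂ = 2550 kPa.
ΔU = 0 (ideal gas, T constant).
W = nRT ln(V₂/V₁) = 4.78×8.314×606×ln(0.285) = -30200 J.
Q = ΔU + W = -30200 J.
State after step 1: P = 2550 kPa, V = 9.46 L, T = 606 K.
Step 2 — Isobaric: P stays 2550 kPa; V/T = const ⇒ T₂ = 781 K, V₂ = 12.2 L.
W = PΔV = 2550×(12.2−9.46) kPa·L = 6950 J.
ΔU = nCvΔT = 4.78×20.8×(781−606) = 17400 J.
Q = ΔU + W = nCpΔT = 24300 J.
Net over both steps: W = -23300 J, Q = -5890 J, ΔU = 17400 J.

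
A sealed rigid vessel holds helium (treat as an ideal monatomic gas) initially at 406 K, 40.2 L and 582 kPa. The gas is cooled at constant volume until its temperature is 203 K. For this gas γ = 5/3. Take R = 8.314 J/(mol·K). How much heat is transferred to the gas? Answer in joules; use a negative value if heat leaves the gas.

-17500 J

n = P₁V₁/(RT₁) = 582×40.2/(8.314×406) = 6.93 mol.
Isochoric: V stays 40.2 L; P/T = const ⇒ T₂ = 203 K, P₂ = 291 kPa.
W = 0 (no volume change).
ΔU = nCvΔT = 6.93×12.5×(203−406) = -17500 J.
Q = ΔU = -17500 J.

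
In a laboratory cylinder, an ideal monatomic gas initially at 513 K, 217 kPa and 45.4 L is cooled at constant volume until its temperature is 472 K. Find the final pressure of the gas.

Isochoric: V stays 45.4 L; P/T = const ⇒ T₂ = 472 K, P₂ = 200 kPa.

200 kPa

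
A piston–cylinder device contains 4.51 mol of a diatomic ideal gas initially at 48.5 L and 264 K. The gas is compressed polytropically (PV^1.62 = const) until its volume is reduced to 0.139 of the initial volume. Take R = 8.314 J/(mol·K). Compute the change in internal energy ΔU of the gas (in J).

59400 J

P₁ = nRT₁/V₁ = 4.51×8.314×264/48.5 = 204 kPa.
Polytropic n=1.62: T₂ = T₁(V₁/V₂)^(n−1) = 264×(7.19)^0.62 = 897 K; P₂ = P₁(V₁/V₂)^n = 4990 kPa.
For an ideal gas ΔU = nCvΔT with Cv = (5/2)R = 20.8 J/(mol·K).
ΔU = 4.51×20.8×(897−264) = 59400 J.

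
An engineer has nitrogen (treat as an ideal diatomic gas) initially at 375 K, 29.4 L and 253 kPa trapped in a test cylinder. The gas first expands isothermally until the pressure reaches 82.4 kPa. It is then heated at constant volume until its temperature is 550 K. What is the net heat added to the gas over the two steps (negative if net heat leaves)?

17000 J

n = P₁V₁/(RT₁) = 253×29.4/(8.314×375) = 2.39 mol.
Step 1 — Isothermal: T stays 375 K; PV = const ⇒ V₂ = 90.3 L, P₂ = 82.4 kPa.
ΔU = 0 (ideal gas, T constant).
W = nRT ln(V₂/V₁) = 2.39×8.314×375×ln(3.07) = 8340 J.
Q = ΔU + W = 8340 J.
State after step 1: P = 82.4 kPa, V = 90.3 L, T = 375 K.
Step 2 — Isochoric: V stays 90.3 L; P/T = const ⇒ T₂ = 550 K, P₂ = 121 kPa.
W = 0 (no volume change).
ΔU = nCvΔT = 2.39×20.8×(550−375) = 8680 J.
Q = ΔU = 8680 J.
Net over both steps: W = 8340 J, Q = 17000 J, ΔU = 8680 J.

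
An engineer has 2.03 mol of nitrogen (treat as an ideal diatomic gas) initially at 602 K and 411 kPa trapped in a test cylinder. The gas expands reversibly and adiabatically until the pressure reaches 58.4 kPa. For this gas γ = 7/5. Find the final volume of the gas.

99.6 L

V₁ = nRT₁/P₁ = 2.03×8.314×602/411 = 24.7 L.
Adiabatic: T₂/T₁ = (P₂/P₁)^((γ−1)/γ) ⇒ T₂ = 602×(0.142)^0.286 = 345 K; V₂ = 99.6 L.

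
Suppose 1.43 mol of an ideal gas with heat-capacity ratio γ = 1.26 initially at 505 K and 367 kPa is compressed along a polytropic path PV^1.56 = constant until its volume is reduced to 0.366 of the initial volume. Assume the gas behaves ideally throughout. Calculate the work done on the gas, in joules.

V₁ = nRT₁/P₁ = 1.43×8.314×505/367 = 16.4 L.
Polytropic n=1.56: T₂ = T₁(V₁/V₂)^(n−1) = 505×(2.73)^0.56 = 887 K; P₂ = P₁(V₁/V₂)^n = 1760 kPa.
W = (P₁V₁−P₂V₂)/(n−1) = (367×16.4−1760×5.99)/0.56 = -8100 J.
Work done on the gas = −W_by = 8100 J.

8100 J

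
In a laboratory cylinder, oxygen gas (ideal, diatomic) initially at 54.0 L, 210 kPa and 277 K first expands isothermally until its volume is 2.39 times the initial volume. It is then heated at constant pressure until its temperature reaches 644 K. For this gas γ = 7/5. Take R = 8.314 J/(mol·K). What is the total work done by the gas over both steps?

n = P₁V₁/(RT₁) = 210×54.0/(8.314×277) = 4.92 mol.
Step 1 — Isothermal: T stays 277 K; PV = const ⇒ V₂ = 129 L, P₂ = 87.9 kPa.
ΔU = 0 (ideal gas, T constant).
W = nRT ln(V₂/V₁) = 4.92×8.314×277×ln(2.39) = 9880 J.
Q = ΔU + W = 9880 J.
State after step 1: P = 87.9 kPa, V = 129 L, T = 277 K.
Step 2 — Isobaric: P stays 87.9 kPa; V/T = const ⇒ T₂ = 644 K, V₂ = 300 L.
W = PΔV = 87.9×(300−129) kPa·L = 15000 J.
ΔU = nCvΔT = 4.92×20.8×(644−277) = 37600 J.
Q = ΔU + W = nCpΔT = 52600 J.
Net over both steps: W = 24900 J, Q = 62500 J, ΔU = 37600 J.

24900 J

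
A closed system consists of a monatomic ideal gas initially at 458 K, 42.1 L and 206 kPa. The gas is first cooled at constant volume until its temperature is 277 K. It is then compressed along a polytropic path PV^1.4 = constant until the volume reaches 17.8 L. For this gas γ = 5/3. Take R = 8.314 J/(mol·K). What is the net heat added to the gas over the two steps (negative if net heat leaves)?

-7300 J

n = P₁V₁/(RT₁) = 206×42.1/(8.314×458) = 2.28 mol.
Step 1 — Isochoric: V stays 42.1 L; P/T = const ⇒ T₂ = 277 K, P₂ = 125 kPa.
W = 0 (no volume change).
ΔU = nCvΔT = 2.28×12.5×(277−458) = -5140 J.
Q = ΔU = -5140 J.
State after step 1: P = 125 kPa, V = 42.1 L, T = 277 K.
Step 2 — Polytropic n=1.4: T₂ = T₁(V₁/V₂)^(n−1) = 277×(2.37)^0.40 = 391 K; P₂ = P₁(V₁/V₂)^n = 416 kPa.
W = (P₁V₁−P₂V₂)/(n−1) = (125×42.1−416×17.8)/0.40 = -5390 J.
ΔU = nCvΔT = 2.28×12.5×(391−277) = 3230 J.
Q = ΔU + W = -2160 J.
Net over both steps: W = -5390 J, Q = -7300 J, ΔU = -1910 J.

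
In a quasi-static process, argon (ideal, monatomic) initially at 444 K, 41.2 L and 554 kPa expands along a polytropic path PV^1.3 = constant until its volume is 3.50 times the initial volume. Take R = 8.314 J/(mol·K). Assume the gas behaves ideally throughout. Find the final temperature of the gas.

305 K

Polytropic n=1.3: T₂ = T₁(V₁/V₂)^(n−1) = 444×(0.286)^0.30 = 305 K; P₂ = P₁(V₁/V₂)^n = 109 kPa.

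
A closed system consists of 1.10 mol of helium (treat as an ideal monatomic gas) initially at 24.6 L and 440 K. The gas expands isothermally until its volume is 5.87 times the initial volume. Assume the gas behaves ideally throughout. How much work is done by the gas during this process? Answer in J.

P₁ = nRT₁/V₁ = 1.10×8.314×440/24.6 = 164 kPa.
Isothermal: T stays 440 K; PV = const ⇒ V₂ = 144 L, P₂ = 27.9 kPa.
W = nRT ln(V₂/V₁) = 1.10×8.314×440×ln(5.87) = 7120 J.

7120 J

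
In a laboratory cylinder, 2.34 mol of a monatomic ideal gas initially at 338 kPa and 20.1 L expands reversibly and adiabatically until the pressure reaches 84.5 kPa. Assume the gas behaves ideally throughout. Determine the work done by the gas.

T₁ = P₁V₁/(nR) = 338×20.1/(2.34×8.314) = 349 K.
Adiabatic: T₂/T₁ = (P₂/P₁)^((γ−1)/γ) ⇒ T₂ = 349×(0.250)^0.400 = 201 K; V₂ = 46.2 L.
ΔU = nCvΔT = 2.34×12.5×(201−349) = -4340 J.
Q = 0 for an adiabatic process, so W = −ΔU = 4340 J.

4340 J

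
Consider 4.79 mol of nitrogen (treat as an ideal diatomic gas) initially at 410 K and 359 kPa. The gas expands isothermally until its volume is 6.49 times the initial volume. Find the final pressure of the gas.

55.3 kPa

V₁ = nRT₁/P₁ = 4.79×8.314×410/359 = 45.5 L.
Isothermal: T stays 410 K; PV = const ⇒ V₂ = 295 L, P₂ = 55.3 kPa.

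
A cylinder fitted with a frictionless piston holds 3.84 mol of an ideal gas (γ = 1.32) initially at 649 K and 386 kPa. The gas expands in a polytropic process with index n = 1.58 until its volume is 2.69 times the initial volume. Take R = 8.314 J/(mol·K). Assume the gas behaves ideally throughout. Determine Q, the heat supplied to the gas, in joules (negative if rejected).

V₁ = nRT₁/P₁ = 3.84×8.314×649/386 = 53.7 L.
Polytropic n=1.58: T₂ = T₁(V₁/V₂)^(n−1) = 649×(0.372)^0.58 = 366 K; P₂ = P₁(V₁/V₂)^n = 80.8 kPa.
W = (P₁V₁−P₂V₂)/(n−1) = (386×53.7−80.8×144)/0.58 = 15600 J.
ΔU = nCvΔT = 3.84×26.0×(366−649) = -28300 J.
Q = ΔU + W = -12700 J.

-12700 J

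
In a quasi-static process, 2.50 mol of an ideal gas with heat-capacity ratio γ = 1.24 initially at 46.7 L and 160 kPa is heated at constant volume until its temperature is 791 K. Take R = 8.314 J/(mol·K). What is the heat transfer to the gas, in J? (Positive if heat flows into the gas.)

37400 J

T₁ = P₁V₁/(nR) = 160×46.7/(2.50×8.314) = 359 K.
Isochoric: V stays 46.7 L; P/T = const ⇒ T₂ = 791 K, P₂ = 352 kPa.
W = 0 (no volume change).
ΔU = nCvΔT = 2.50×34.6×(791−359) = 37400 J.
Q = ΔU = 37400 J.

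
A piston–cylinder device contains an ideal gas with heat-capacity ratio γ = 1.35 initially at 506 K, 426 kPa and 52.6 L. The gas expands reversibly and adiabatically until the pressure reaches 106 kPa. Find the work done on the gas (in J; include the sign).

-19400 J

n = P₁V₁/(RT₁) = 426×52.6/(8.314×506) = 5.33 mol.
Adiabatic: T₂/T₁ = (P₂/P₁)^((γ−1)/γ) ⇒ T₂ = 506×(0.249)^0.259 = 353 K; V₂ = 147 L.
ΔU = nCvΔT = 5.33×23.8×(353−506) = -19400 J.
Q = 0 for an adiabatic process, so W = −ΔU = 19400 J.
Work done on the gas = −W_by = -19400 J.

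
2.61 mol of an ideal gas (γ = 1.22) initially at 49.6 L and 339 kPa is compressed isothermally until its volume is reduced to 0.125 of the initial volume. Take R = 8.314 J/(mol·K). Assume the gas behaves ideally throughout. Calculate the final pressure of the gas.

T₁ = P₁V₁/(nR) = 339×49.6/(2.61×8.314) = 775 K.
Isothermal: T stays 775 K; PV = const ⇒ V₂ = 6.20 L, P₂ = 2710 kPa.

2710 kPa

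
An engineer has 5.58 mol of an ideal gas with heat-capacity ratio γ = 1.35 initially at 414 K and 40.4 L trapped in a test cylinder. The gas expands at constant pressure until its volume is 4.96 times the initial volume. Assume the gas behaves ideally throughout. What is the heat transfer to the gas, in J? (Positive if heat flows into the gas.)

P₁ = nRT₁/V₁ = 5.58×8.314×414/40.4 = 475 kPa.
Isobaric: P stays 475 kPa; V/T = const ⇒ T₂ = 2050 K, V₂ = 200 L.
W = PΔV = 475×(200−40.4) kPa·L = 76100 J.
ΔU = nCvΔT = 5.58×23.8×(2050−414) = 217000 J.
Q = ΔU + W = nCpΔT = 293000 J.

293000 J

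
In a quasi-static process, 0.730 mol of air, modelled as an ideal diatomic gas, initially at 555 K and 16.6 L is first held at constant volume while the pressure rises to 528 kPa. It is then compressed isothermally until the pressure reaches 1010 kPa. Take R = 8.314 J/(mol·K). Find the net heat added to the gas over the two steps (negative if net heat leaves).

7810 J

P₁ = nRT₁/V₁ = 0.730×8.314×555/16.6 = 203 kPa.
Step 1 — Isochoric: V stays 16.6 L; P/T = const ⇒ T₂ = 1440 K, P₂ = 528 kPa.
W = 0 (no volume change).
ΔU = nCvΔT = 0.730×20.8×(1440−555) = 13500 J.
Q = ΔU = 13500 J.
State after step 1: P = 528 kPa, V = 16.6 L, T = 1440 K.
Step 2 — Isothermal: T stays 1440 K; PV = const ⇒ V₂ = 8.68 L, P₂ = 1010 kPa.
ΔU = 0 (ideal gas, T constant).
W = nRT ln(V₂/V₁) = 0.730×8.314×1440×ln(0.523) = -5680 J.
Q = ΔU + W = -5680 J.
Net over both steps: W = -5680 J, Q = 7810 J, ΔU = 13500 J.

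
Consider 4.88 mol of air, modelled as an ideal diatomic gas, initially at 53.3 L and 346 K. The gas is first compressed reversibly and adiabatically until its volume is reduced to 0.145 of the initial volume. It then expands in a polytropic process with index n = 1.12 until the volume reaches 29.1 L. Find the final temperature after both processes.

639 K

P₁ = nRT₁/V₁ = 4.88×8.314×346/53.3 = 263 kPa.
Step 1 — Adiabatic: TV^(γ−1) = const ⇒ T₂ = 346×(6.90)^0.400 = 749 K; PV^γ = const ⇒ P₂ = 3930 kPa.
ΔU = nCvΔT = 4.88×20.8×(749−346) = 40900 J.
Q = 0 for an adiabatic process, so W = −ΔU = -40900 J.
State after step 1: P = 3930 kPa, V = 7.73 L, T = 749 K.
Step 2 — Polytropic n=1.12: T₂ = T₁(V₁/V₂)^(n−1) = 749×(0.266)^0.12 = 639 K; P₂ = P₁(V₁/V₂)^n = 891 kPa.
W = (P₁V₁−P₂V₂)/(n−1) = (3930×7.73−891×29.1)/0.12 = 37300 J.
ΔU = nCvΔT = 4.88×20.8×(639−749) = -11200 J.
Q = ΔU + W = 26100 J.
Net over both steps: W = -3630 J, Q = 26100 J, ΔU = 29700 J.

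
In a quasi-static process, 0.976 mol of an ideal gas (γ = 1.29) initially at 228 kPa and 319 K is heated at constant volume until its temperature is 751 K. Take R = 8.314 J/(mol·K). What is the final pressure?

537 kPa

V₁ = nRT₁/P₁ = 0.976×8.314×319/228 = 11.4 L.
Isochoric: V stays 11.4 L; P/T = const ⇒ T₂ = 751 K, P₂ = 537 kPa.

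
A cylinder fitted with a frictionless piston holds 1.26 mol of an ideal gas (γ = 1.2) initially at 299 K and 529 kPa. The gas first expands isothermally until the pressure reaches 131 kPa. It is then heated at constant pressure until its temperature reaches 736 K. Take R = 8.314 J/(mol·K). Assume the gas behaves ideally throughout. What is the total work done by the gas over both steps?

8950 J

V₁ = nRT₁/P₁ = 1.26×8.314×299/529 = 5.92 L.
Step 1 — Isothermal: T stays 299 K; PV = const ⇒ V₂ = 23.9 L, P₂ = 131 kPa.
ΔU = 0 (ideal gas, T constant).
W = nRT ln(V₂/V₁) = 1.26×8.314×299×ln(4.04) = 4370 J.
Q = ΔU + W = 4370 J.
State after step 1: P = 131 kPa, V = 23.9 L, T = 299 K.
Step 2 — Isobaric: P stays 131 kPa; V/T = const ⇒ T₂ = 736 K, V₂ = 58.9 L.
W = PΔV = 131×(58.9−23.9) kPa·L = 4580 J.
ΔU = nCvΔT = 1.26×41.6×(736−299) = 22900 J.
Q = ΔU + W = nCpΔT = 27500 J.
Net over both steps: W = 8950 J, Q = 31800 J, ΔU = 22900 J.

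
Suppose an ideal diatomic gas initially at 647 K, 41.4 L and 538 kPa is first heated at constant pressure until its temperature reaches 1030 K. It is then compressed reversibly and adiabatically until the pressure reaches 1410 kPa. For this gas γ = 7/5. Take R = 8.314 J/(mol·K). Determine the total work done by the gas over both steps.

n = P₁V₁/(RT₁) = 538×41.4/(8.314×647) = 4.14 mol.
Step 1 — Isobaric: P stays 538 kPa; V/T = const ⇒ T₂ = 1030 K, V₂ = 65.9 L.
W = PΔV = 538×(65.9−41.4) kPa·L = 13200 J.
ΔU = nCvΔT = 4.14×20.8×(1030−647) = 33000 J.
Q = ΔU + W = nCpΔT = 46100 J.
State after step 1: P = 538 kPa, V = 65.9 L, T = 1030 K.
Step 2 — Adiabatic: T₂/T₁ = (P₂/P₁)^((γ−1)/γ) ⇒ T₂ = 1030×(2.62)^0.286 = 1360 K; V₂ = 33.1 L.
ΔU = nCvΔT = 4.14×20.8×(1360−1030) = 28100 J.
Q = 0 for an adiabatic process, so W = −ΔU = -28100 J.
Net over both steps: W = -14900 J, Q = 46100 J, ΔU = 61100 J.

-14900 J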